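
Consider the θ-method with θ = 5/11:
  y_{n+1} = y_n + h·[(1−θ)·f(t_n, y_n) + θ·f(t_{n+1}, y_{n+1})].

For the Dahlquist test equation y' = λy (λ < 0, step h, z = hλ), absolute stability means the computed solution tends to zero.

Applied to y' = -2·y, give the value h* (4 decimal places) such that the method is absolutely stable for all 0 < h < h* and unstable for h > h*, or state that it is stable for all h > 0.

(-22.0000,0); λ=-2 ⇒ h* = (22)/2 = 11.0000.

Set f=λy, z=hλ:
  y_{n+1} = y_n + z·[6/11·y_n + 5/11·y_{n+1}] ⇒ (1 − 5/11z)y_{n+1} = (1 + 6/11z)y_n
  so R(z) = (1 + 6/11z)/(1 − 5/11z).

Find x<0 with |R(x)|<1.
x=-1.77: |R|=0.0191
R=−1: 1+6/11x = −1+5/11x ⇒ -1/11x=2 ⇒ x=2/(-1/11)=-22.0000
Confirm numerically:
  x=-16.352: |R|=0.93911 <1
  x=-13.811: |R|=0.89771 <1
  x=-9.093: |R|=0.77142 <1
  x=-22.303: |R|=1.00247 >1
  x=-22.149: |R|=1.00122 >1
Interval (-22.0000, 0).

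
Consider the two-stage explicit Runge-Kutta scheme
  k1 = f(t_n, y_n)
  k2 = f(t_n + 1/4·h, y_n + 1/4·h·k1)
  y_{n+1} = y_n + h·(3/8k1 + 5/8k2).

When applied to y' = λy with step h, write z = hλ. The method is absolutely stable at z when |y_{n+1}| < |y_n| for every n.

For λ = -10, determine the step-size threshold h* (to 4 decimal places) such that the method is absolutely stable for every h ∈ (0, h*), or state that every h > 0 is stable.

Set f=λy, z=hλ:
  k1=λy_n ⇒ h·k1=z·y_n;  k2=λ(1+1/4z)y_n ⇒ h·k2=z(1+1/4z)y_n
  y_{n+1}/y_n = 1 + 3/8z + 5/8z(1+1/4z) = 1 + z + 5/32z²
  so R(z) = 1 + z + 5/32z².

Boundary: |R(x)|=1, x<0.
x=-1.14: |R|=0.0631
R=1: x+5/32x²=0 ⇒ x=−32/5=-6.4000; min R=1−1/(4·5/32)=-0.6000>−1
Confirm numerically:
  x=-5.879: |R|=0.52141 <1
  x=-4.203: |R|=0.44281 <1
  x=-3.213: |R|=0.59997 <1
  x=-2.565: |R|=0.53700 <1
  x=-6.829: |R|=1.45776 >1
  x=-6.828: |R|=1.45662 >1
  x=-6.485: |R|=1.08613 >1
Interval (-6.4000, 0).

(-6.4000,0); λ=-10 ⇒ h* = (32/5)/10 = 0.6400.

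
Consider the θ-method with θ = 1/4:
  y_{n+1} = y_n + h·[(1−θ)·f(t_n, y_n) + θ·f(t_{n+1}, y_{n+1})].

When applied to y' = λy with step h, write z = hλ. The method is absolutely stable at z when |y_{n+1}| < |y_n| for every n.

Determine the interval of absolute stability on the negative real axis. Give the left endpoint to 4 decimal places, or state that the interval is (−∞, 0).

Test eqn y'=λy, z=hλ:
  y_{n+1} = y_n + z·[3/4·y_n + 1/4·y_{n+1}] ⇒ (1 − 1/4z)y_{n+1} = (1 + 3/4z)y_n
  ⇒ R(z) = (1 + 3/4z)/(1 − 1/4z).

Need |R(x)|<1, x<0.
x=-1.18: |R|=0.0888
R=−1: 1+3/4x = −1+1/4x ⇒ -1/2x=2 ⇒ x=2/(-1/2)=-4.0000
Confirm numerically:
  x=-3.402: |R|=0.83842 <1
  x=-2.820: |R|=0.65396 <1
  x=-2.752: |R|=0.63033 <1
  x=-4.573: |R|=1.13368 >1
  x=-4.042: |R|=1.01045 >1
So |R|<1 on (-4.0000, 0).

(-4.0000, 0).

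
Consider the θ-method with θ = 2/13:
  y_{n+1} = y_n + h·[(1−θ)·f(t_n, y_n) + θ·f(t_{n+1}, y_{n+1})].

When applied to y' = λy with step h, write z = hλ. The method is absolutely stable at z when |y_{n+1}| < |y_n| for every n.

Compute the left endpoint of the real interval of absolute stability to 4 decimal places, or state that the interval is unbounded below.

Test eqn y'=λy, z=hλ:
  y_{n+1} = y_n + z·[11/13·y_n + 2/13·y_{n+1}] ⇒ (1 − 2/13z)y_{n+1} = (1 + 11/13z)y_n
  R(z) = (1 + 11/13z)/(1 − 2/13z).

Boundary: |R(x)|=1, x<0.
x=-1.69: |R|=0.3413
R=−1: 1+11/13x = −1+2/13x ⇒ -9/13x=2 ⇒ x=2/(-9/13)=-2.8889
Confirm numerically:
  x=-2.765: |R|=0.93983 <1
  x=-2.430: |R|=0.76876 <1
  x=-2.312: |R|=0.70540 <1
  x=-1.836: |R|=0.43162 <1
  x=-3.438: |R|=1.24864 >1
  x=-3.385: |R|=1.22585 >1
  x=-3.038: |R|=1.07035 >1
Interval (-2.8889, 0).

z* = -2.8889.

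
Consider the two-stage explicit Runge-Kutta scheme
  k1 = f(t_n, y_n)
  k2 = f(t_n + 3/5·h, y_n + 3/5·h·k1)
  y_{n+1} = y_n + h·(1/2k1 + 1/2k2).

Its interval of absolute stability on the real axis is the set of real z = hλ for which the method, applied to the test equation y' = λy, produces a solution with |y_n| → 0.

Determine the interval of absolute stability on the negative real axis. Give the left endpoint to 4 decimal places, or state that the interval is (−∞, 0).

Test eqn y'=λy, z=hλ:
  k1=λy_n ⇒ h·k1=z·y_n;  k2=λ(1+3/5z)y_n ⇒ h·k2=z(1+3/5z)y_n
  y_{n+1}/y_n = 1 + 1/2z + 1/2z(1+3/5z) = 1 + z + 3/10z²
  R(z) = 1 + z + 3/10z².

Solve |R(x)|<1 on ℝ⁻.
x=-1.45: |R|=0.1808
R=1: x+3/10x²=0 ⇒ x=−10/3=-3.3333; min R=1−1/(4·3/10)=0.1667>−1
Confirm numerically:
  x=-2.349: |R|=0.30634 <1
  x=-1.951: |R|=0.19092 <1
  x=-1.451: |R|=0.18062 <1
  x=-3.914: |R|=1.68182 >1
  x=-3.900: |R|=1.66300 >1
Stable set (-3.3333, 0).

z∈(-3.3333,0).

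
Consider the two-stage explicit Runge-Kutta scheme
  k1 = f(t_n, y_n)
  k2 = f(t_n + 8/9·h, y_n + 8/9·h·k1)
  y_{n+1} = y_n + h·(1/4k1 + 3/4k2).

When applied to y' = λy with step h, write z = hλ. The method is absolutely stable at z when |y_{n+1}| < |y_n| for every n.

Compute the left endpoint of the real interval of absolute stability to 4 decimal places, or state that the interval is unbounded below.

On y'=λy, z=hλ:
  k1=λy_n ⇒ h·k1=z·y_n;  k2=λ(1+8/9z)y_n ⇒ h·k2=z(1+8/9z)y_n
  y_{n+1}/y_n = 1 + 1/4z + 3/4z(1+8/9z) = 1 + z + 2/3z²
  so R(z) = 1 + z + 2/3z².

Boundary: |R(x)|=1, x<0.
x=-0.73: |R|=0.6253
R=1: x+2/3x²=0 ⇒ x=−3/2=-1.5000; min R=1−1/(4·2/3)=0.6250>−1
Confirm numerically:
  x=-1.450: |R|=0.95167 <1
  x=-1.414: |R|=0.91893 <1
  x=-1.053: |R|=0.68621 <1
  x=-2.078: |R|=1.80072 >1
  x=-2.074: |R|=1.79365 >1
  x=-1.578: |R|=1.08206 >1
Stable set (-1.5000, 0).

left endpoint -1.5000.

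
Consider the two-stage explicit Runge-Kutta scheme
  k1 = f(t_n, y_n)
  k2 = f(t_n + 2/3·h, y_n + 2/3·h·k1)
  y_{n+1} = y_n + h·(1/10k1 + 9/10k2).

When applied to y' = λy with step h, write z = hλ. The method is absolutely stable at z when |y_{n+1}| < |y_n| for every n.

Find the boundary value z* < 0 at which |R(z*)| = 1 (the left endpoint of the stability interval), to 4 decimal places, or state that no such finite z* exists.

left endpoint -1.6667.

With y'=λy (z=hλ):
  k1=λy_n ⇒ h·k1=z·y_n;  k2=λ(1+2/3z)y_n ⇒ h·k2=z(1+2/3z)y_n
  y_{n+1}/y_n = 1 + 1/10z + 9/10z(1+2/3z) = 1 + z + 3/5z²
  ⇒ R(z) = 1 + z + 3/5z².

Need |R(x)|<1, x<0.
x=-1.51: |R|=0.8581
R=1: x+3/5x²=0 ⇒ x=−5/3=-1.6667; min R=1−1/(4·3/5)=0.5833>−1
Confirm numerically:
  x=-1.551: |R|=0.89236 <1
  x=-1.537: |R|=0.88042 <1
  x=-1.070: |R|=0.61694 <1
  x=-2.060: |R|=1.48616 >1
  x=-1.743: |R|=1.07983 >1
Interval (-1.6667, 0).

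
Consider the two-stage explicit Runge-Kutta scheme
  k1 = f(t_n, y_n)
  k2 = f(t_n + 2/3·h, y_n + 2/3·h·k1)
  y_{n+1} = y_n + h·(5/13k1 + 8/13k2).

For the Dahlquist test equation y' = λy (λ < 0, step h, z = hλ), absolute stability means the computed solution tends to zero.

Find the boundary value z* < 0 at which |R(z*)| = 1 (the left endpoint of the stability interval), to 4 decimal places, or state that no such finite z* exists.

Test eqn y'=λy, z=hλ:
  k1=λy_n ⇒ h·k1=z·y_n;  k2=λ(1+2/3z)y_n ⇒ h·k2=z(1+2/3z)y_n
  y_{n+1}/y_n = 1 + 5/13z + 8/13z(1+2/3z) = 1 + z + 16/39z²
  R(z) = 1 + z + 16/39z².

Need |R(x)|<1, x<0.
x=-0.41: |R|=0.6590
R=1: x+16/39x²=0 ⇒ x=−39/16=-2.4375; min R=1−1/(4·16/39)=0.3906>−1
Confirm numerically:
  x=-2.399: |R|=0.96211 <1
  x=-2.055: |R|=0.67752 <1
  x=-1.933: |R|=0.59992 <1
  x=-2.792: |R|=1.40606 >1
  x=-2.759: |R|=1.36391 >1
Stable set (-2.4375, 0).

left endpoint -2.4375.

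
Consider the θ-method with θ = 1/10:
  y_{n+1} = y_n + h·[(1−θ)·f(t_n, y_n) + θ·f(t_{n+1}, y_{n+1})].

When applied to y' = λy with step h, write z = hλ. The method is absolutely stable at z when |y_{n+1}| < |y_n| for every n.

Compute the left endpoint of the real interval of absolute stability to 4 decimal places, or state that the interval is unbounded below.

z* = -2.5000.

On y'=λy, z=hλ:
  y_{n+1} = y_n + z·[9/10·y_n + 1/10·y_{n+1}] ⇒ (1 − 1/10z)y_{n+1} = (1 + 9/10z)y_n
  ⇒ R(z) = (1 + 9/10z)/(1 − 1/10z).

Solve |R(x)|<1 on ℝ⁻.
x=-1.46: |R|=0.2740
R=−1: 1+9/10x = −1+1/10x ⇒ -4/5x=2 ⇒ x=2/(-4/5)=-2.5000
Confirm numerically:
  x=-2.387: |R|=0.92702 <1
  x=-1.873: |R|=0.57753 <1
  x=-1.629: |R|=0.40081 <1
  x=-1.383: |R|=0.21497 <1
  x=-3.085: |R|=1.35766 >1
  x=-2.960: |R|=1.28395 >1
  x=-2.848: |R|=1.21669 >1
Stable set (-2.5000, 0).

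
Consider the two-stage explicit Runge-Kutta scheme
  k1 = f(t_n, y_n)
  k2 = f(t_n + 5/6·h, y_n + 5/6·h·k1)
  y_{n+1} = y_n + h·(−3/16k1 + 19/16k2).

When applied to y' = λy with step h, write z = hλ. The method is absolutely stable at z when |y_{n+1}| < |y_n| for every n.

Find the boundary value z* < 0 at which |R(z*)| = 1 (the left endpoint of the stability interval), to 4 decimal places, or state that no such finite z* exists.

Set f=λy, z=hλ:
  k1=λy_n ⇒ h·k1=z·y_n;  k2=λ(1+5/6z)y_n ⇒ h·k2=z(1+5/6z)y_n
  y_{n+1}/y_n = 1 − 3/16z + 19/16z(1+5/6z) = 1 + z + 95/96z²
  so R(z) = 1 + z + 95/96z².

Find x<0 with |R(x)|<1.
x=-0.79: |R|=0.8276
R=1: x+95/96x²=0 ⇒ x=−96/95=-1.0105; min R=1−1/(4·95/96)=0.7474>−1
Confirm numerically:
  x=-0.938: |R|=0.93268 <1
  x=-0.889: |R|=0.89309 <1
  x=-0.601: |R|=0.75644 <1
  x=-1.430: |R|=1.59360 >1
  x=-1.345: |R|=1.44518 >1
  x=-1.202: |R|=1.22775 >1
Stable set (-1.0105, 0).

z* = -1.0105.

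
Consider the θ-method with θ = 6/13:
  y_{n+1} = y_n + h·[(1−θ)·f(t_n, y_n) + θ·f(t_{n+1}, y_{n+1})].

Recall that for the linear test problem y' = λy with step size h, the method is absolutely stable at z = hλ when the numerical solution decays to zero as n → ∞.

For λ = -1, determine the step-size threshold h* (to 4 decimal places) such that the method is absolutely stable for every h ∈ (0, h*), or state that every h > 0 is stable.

(-26.0000,0); λ=-1 ⇒ h* = (26)/1 = 26.0000.

Set f=λy, z=hλ:
  y_{n+1} = y_n + z·[7/13·y_n + 6/13·y_{n+1}] ⇒ (1 − 6/13z)y_{n+1} = (1 + 7/13z)y_n
  Hence R(z) = (1 + 7/13z)/(1 − 6/13z).

Boundary: |R(x)|=1, x<0.
x=-1.64: |R|=0.0665
R=−1: 1+7/13x = −1+6/13x ⇒ -1/13x=2 ⇒ x=2/(-1/13)=-26.0000
Confirm numerically:
  x=-23.869: |R|=0.98636 <1
  x=-22.961: |R|=0.97984 <1
  x=-16.908: |R|=0.92056 <1
  x=-10.570: |R|=0.79809 <1
  x=-26.576: |R|=1.00334 >1
  x=-26.315: |R|=1.00184 >1
  x=-26.025: |R|=1.00015 >1
Interval (-26.0000, 0).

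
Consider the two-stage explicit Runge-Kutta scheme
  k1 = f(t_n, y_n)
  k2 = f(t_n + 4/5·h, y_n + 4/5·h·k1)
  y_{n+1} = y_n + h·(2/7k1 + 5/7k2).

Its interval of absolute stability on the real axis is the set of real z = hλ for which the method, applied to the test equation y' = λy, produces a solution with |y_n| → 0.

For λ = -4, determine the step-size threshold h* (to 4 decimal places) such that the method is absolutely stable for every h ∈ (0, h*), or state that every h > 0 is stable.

Test eqn y'=λy, z=hλ:
  k1=λy_n ⇒ h·k1=z·y_n;  k2=λ(1+4/5z)y_n ⇒ h·k2=z(1+4/5z)y_n
  y_{n+1}/y_n = 1 + 2/7z + 5/7z(1+4/5z) = 1 + z + 4/7z²
  R(z) = 1 + z + 4/7z².

Find x<0 with |R(x)|<1.
x=-1.17: |R|=0.6122
R=1: x+4/7x²=0 ⇒ x=−7/4=-1.7500; min R=1−1/(4·4/7)=0.5625>−1
Confirm numerically:
  x=-1.518: |R|=0.79876 <1
  x=-1.209: |R|=0.62625 <1
  x=-0.803: |R|=0.56546 <1
  x=-2.014: |R|=1.30383 >1
  x=-1.964: |R|=1.24017 >1
Interval (-1.7500, 0).

(-1.7500,0); λ=-4 ⇒ h* = (7/4)/4 = 0.4375.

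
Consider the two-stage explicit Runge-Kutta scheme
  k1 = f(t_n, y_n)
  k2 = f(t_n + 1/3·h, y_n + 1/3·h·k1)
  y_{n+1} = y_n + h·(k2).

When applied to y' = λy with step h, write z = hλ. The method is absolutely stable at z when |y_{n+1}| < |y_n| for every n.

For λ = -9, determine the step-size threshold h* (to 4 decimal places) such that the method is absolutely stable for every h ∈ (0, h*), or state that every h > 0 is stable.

(-3.0000,0); λ=-9 ⇒ h* = (3)/9 = 0.3333.

On y'=λy, z=hλ:
  k1=λy_n ⇒ h·k1=z·y_n;  k2=λ(1+1/3z)y_n ⇒ h·k2=z(1+1/3z)y_n
  y_{n+1}/y_n = 1 + z(1+1/3z) = 1 + z + 1/3z²
  Hence R(z) = 1 + z + 1/3z².

Boundary: |R(x)|=1, x<0.
x=-0.73: |R|=0.4476
R=1: x+1/3x²=0 ⇒ x=−3=-3.0000; min R=1−1/(4·1/3)=0.2500>−1
Confirm numerically:
  x=-2.708: |R|=0.73642 <1
  x=-1.626: |R|=0.25529 <1
  x=-1.296: |R|=0.26387 <1
  x=-3.082: |R|=1.08424 >1
  x=-3.056: |R|=1.05705 >1
Interval (-3.0000, 0).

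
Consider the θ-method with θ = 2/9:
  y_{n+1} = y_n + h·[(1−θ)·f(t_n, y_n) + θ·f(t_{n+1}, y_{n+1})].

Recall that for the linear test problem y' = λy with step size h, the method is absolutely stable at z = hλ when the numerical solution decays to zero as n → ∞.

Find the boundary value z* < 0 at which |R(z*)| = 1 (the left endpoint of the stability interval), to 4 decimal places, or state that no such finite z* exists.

z* = -3.6000.

With y'=λy (z=hλ):
  y_{n+1} = y_n + z·[7/9·y_n + 2/9·y_{n+1}] ⇒ (1 − 2/9z)y_{n+1} = (1 + 7/9z)y_n
  Hence R(z) = (1 + 7/9z)/(1 − 2/9z).

Boundary: |R(x)|=1, x<0.
x=-0.86: |R|=0.2780
R=−1: 1+7/9x = −1+2/9x ⇒ -5/9x=2 ⇒ x=2/(-5/9)=-3.6000
Confirm numerically:
  x=-3.171: |R|=0.86019 <1
  x=-2.930: |R|=0.77456 <1
  x=-2.366: |R|=0.55068 <1
  x=-2.337: |R|=0.53817 <1
  x=-4.180: |R|=1.16705 >1
  x=-4.094: |R|=1.14370 >1
  x=-4.044: |R|=1.12992 >1
Stable set (-3.6000, 0).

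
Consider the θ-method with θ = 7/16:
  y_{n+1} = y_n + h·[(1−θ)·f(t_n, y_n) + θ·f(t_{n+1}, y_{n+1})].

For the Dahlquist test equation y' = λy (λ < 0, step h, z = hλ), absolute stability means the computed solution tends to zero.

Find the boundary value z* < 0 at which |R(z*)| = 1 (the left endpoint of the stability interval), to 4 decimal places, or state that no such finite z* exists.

left endpoint -16.0000.

Test eqn y'=λy, z=hλ:
  y_{n+1} = y_n + z·[9/16·y_n + 7/16·y_{n+1}] ⇒ (1 − 7/16z)y_{n+1} = (1 + 9/16z)y_n
  so R(z) = (1 + 9/16z)/(1 − 7/16z).

Find x<0 with |R(x)|<1.
x=-1.36: |R|=0.1473
R=−1: 1+9/16x = −1+7/16x ⇒ -1/8x=2 ⇒ x=2/(-1/8)=-16.0000
Confirm numerically:
  x=-14.160: |R|=0.96803 <1
  x=-13.884: |R|=0.96261 <1
  x=-7.719: |R|=0.76351 <1
  x=-16.452: |R|=1.00689 >1
  x=-16.169: |R|=1.00262 >1
  x=-16.041: |R|=1.00064 >1
So |R|<1 on (-16.0000, 0).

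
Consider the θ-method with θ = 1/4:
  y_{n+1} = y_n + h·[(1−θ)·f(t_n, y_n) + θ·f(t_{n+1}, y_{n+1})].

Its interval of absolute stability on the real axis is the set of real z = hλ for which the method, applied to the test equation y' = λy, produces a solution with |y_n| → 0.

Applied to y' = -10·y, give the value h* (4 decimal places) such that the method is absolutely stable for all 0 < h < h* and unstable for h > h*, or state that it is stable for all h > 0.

(-4.0000,0); λ=-10 ⇒ h* = (4)/10 = 0.4000.

With y'=λy (z=hλ):
  y_{n+1} = y_n + z·[3/4·y_n + 1/4·y_{n+1}] ⇒ (1 − 1/4z)y_{n+1} = (1 + 3/4z)y_n
  Hence R(z) = (1 + 3/4z)/(1 − 1/4z).

Need |R(x)|<1, x<0.
x=-1.73: |R|=0.2077
R=−1: 1+3/4x = −1+1/4x ⇒ -1/2x=2 ⇒ x=2/(-1/2)=-4.0000
Confirm numerically:
  x=-3.617: |R|=0.89944 <1
  x=-3.419: |R|=0.84338 <1
  x=-2.028: |R|=0.34572 <1
  x=-1.650: |R|=0.16814 <1
  x=-4.297: |R|=1.07159 >1
  x=-4.223: |R|=1.05424 >1
  x=-4.187: |R|=1.04568 >1
Interval (-4.0000, 0).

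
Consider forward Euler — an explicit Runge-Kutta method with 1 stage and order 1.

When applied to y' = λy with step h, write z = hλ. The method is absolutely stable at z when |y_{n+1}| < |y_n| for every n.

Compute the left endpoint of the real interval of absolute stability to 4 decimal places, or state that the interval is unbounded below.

On y'=λy, z=hλ:
  order 1, 1-stage ⇒ R(z)=1+z
  (e.g. R(-1.78)=-0.78000, |R|=0.78000)

Find x<0 with |R(x)|<1.
x=-1.78: |R|=0.7800
|R(-2.23)|=1.2300 |R(-0.7)|=0.3000 |R(-0.51)|=0.4900
Bisect:
  x_lo=-2.4216 |R|=1.4216  x_hi=-0.3175 |R|=0.6825
  mid=-1.36955 |R|=0.36955 →hi
  mid=-1.89559 |R|=0.89559 →hi
  mid=-2.15862 |R|=1.15862 →lo
  mid=-2.02710 |R|=1.02710 →lo
  mid=-1.96135 |R|=0.96135 →hi
  mid=-1.99423 |R|=0.99423 →hi
  mid=-2.01067 |R|=1.01067 →lo
  ...
  [-2.00001,-1.99988] ⇒ x*=-2.0000
So |R|<1 on (-2.0000, 0).

z* = -2.0000.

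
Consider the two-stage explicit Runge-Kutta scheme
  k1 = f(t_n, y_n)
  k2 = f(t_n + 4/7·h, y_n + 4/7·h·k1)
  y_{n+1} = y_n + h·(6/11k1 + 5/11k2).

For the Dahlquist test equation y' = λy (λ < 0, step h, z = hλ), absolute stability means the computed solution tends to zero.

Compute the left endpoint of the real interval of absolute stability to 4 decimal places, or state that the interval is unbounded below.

z* = -3.8500.

With y'=λy (z=hλ):
  k1=λy_n ⇒ h·k1=z·y_n;  k2=λ(1+4/7z)y_n ⇒ h·k2=z(1+4/7z)y_n
  y_{n+1}/y_n = 1 + 6/11z + 5/11z(1+4/7z) = 1 + z + 20/77z²
  Hence R(z) = 1 + z + 20/77z².

Boundary: |R(x)|=1, x<0.
x=-0.65: |R|=0.4597
R=1: x+20/77x²=0 ⇒ x=−77/20=-3.8500; min R=1−1/(4·20/77)=0.0375>−1
Confirm numerically:
  x=-2.844: |R|=0.25687 <1
  x=-2.781: |R|=0.22782 <1
  x=-2.528: |R|=0.13194 <1
  x=-4.405: |R|=1.63501 >1
  x=-4.286: |R|=1.48538 >1
  x=-3.994: |R|=1.14939 >1
Interval (-3.8500, 0).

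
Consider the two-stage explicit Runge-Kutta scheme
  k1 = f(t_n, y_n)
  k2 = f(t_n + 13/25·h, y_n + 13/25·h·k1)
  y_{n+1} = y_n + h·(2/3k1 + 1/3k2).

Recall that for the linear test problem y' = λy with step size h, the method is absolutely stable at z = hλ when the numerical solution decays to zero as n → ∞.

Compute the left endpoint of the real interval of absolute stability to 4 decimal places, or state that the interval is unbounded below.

left endpoint -5.7692.

Set f=λy, z=hλ:
  k1=λy_n ⇒ h·k1=z·y_n;  k2=λ(1+13/25z)y_n ⇒ h·k2=z(1+13/25z)y_n
  y_{n+1}/y_n = 1 + 2/3z + 1/3z(1+13/25z) = 1 + z + 13/75z²
  ⇒ R(z) = 1 + z + 13/75z².

Find x<0 with |R(x)|<1.
x=-0.56: |R|=0.4944
R=1: x+13/75x²=0 ⇒ x=−75/13=-5.7692; min R=1−1/(4·13/75)=-0.4423>−1
Confirm numerically:
  x=-4.882: |R|=0.24921 <1
  x=-4.498: |R|=0.00888 <1
  x=-2.335: |R|=0.38995 <1
  x=-6.039: |R|=1.28238 >1
  x=-5.965: |R|=1.20241 >1
Stable set (-5.7692, 0).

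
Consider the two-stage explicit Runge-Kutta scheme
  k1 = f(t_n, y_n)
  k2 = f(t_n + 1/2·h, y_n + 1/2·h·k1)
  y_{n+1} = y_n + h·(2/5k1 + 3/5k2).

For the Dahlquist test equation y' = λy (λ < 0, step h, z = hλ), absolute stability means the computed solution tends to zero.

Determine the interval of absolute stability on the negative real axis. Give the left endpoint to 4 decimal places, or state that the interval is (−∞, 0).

On y'=λy, z=hλ:
  k1=λy_n ⇒ h·k1=z·y_n;  k2=λ(1+1/2z)y_n ⇒ h·k2=z(1+1/2z)y_n
  y_{n+1}/y_n = 1 + 2/5z + 3/5z(1+1/2z) = 1 + z + 3/10z²
  R(z) = 1 + z + 3/10z².

Solve |R(x)|<1 on ℝ⁻.
x=-0.54: |R|=0.5475
R=1: x+3/10x²=0 ⇒ x=−10/3=-3.3333; min R=1−1/(4·3/10)=0.1667>−1
Confirm numerically:
  x=-2.760: |R|=0.52528 <1
  x=-2.103: |R|=0.22378 <1
  x=-1.406: |R|=0.18705 <1
  x=-3.777: |R|=1.50272 >1
  x=-3.587: |R|=1.27297 >1
  x=-3.493: |R|=1.16731 >1
Stable set (-3.3333, 0).

z∈(-3.3333,0).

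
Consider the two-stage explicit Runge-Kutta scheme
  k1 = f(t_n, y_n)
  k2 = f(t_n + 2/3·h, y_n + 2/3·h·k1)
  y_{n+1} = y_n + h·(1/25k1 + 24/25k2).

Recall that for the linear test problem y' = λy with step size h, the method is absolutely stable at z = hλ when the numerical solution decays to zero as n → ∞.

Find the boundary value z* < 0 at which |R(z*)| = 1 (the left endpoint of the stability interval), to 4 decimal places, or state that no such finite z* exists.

left endpoint -1.5625.

Set f=λy, z=hλ:
  k1=λy_n ⇒ h·k1=z·y_n;  k2=λ(1+2/3z)y_n ⇒ h·k2=z(1+2/3z)y_n
  y_{n+1}/y_n = 1 + 1/25z + 24/25z(1+2/3z) = 1 + z + 16/25z²
  so R(z) = 1 + z + 16/25z².

Boundary: |R(x)|=1, x<0.
x=-1.79: |R|=1.2606
R=1: x+16/25x²=0 ⇒ x=−25/16=-1.5625; min R=1−1/(4·16/25)=0.6094>−1
Confirm numerically:
  x=-1.526: |R|=0.96435 <1
  x=-1.185: |R|=0.71370 <1
  x=-0.696: |R|=0.61403 <1
  x=-0.655: |R|=0.61958 <1
  x=-2.083: |R|=1.69389 >1
  x=-1.999: |R|=1.55844 >1
  x=-1.814: |R|=1.29198 >1
So |R|<1 on (-1.5625, 0).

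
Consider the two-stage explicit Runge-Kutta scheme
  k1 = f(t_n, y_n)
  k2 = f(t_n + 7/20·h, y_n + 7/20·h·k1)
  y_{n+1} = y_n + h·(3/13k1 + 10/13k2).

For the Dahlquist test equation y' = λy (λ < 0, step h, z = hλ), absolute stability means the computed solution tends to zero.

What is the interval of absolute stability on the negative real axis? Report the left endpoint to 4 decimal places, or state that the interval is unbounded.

z∈(-3.7143,0).

Set f=λy, z=hλ:
  k1=λy_n ⇒ h·k1=z·y_n;  k2=λ(1+7/20z)y_n ⇒ h·k2=z(1+7/20z)y_n
  y_{n+1}/y_n = 1 + 3/13z + 10/13z(1+7/20z) = 1 + z + 7/26z²
  ⇒ R(z) = 1 + z + 7/26z².

Need |R(x)|<1, x<0.
x=-1.8: |R|=0.0723
R=1: x+7/26x²=0 ⇒ x=−26/7=-3.7143; min R=1−1/(4·7/26)=0.0714>−1
Confirm numerically:
  x=-3.681: |R|=0.96701 <1
  x=-2.539: |R|=0.19660 <1
  x=-1.874: |R|=0.07151 <1
  x=-3.935: |R|=1.23383 >1
  x=-3.843: |R|=1.13317 >1
Stable set (-3.7143, 0).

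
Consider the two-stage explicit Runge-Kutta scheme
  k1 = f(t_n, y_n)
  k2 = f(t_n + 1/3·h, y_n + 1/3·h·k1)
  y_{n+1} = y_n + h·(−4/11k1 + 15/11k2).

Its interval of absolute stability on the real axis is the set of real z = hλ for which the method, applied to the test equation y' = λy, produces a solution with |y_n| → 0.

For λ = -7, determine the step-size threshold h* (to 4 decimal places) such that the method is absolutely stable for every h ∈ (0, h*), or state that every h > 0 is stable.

Test eqn y'=λy, z=hλ:
  k1=λy_n ⇒ h·k1=z·y_n;  k2=λ(1+1/3z)y_n ⇒ h·k2=z(1+1/3z)y_n
  y_{n+1}/y_n = 1 − 4/11z + 15/11z(1+1/3z) = 1 + z + 5/11z²
  R(z) = 1 + z + 5/11z².

Find x<0 with |R(x)|<1.
x=-1.07: |R|=0.4504
R=1: x+5/11x²=0 ⇒ x=−11/5=-2.2000; min R=1−1/(4·5/11)=0.4500>−1
Confirm numerically:
  x=-1.591: |R|=0.55958 <1
  x=-1.220: |R|=0.45655 <1
  x=-1.212: |R|=0.45570 <1
  x=-2.728: |R|=1.65472 >1
  x=-2.507: |R|=1.34984 >1
Stable set (-2.2000, 0).

(-2.2000,0); λ=-7 ⇒ h* = (11/5)/7 = 0.3143.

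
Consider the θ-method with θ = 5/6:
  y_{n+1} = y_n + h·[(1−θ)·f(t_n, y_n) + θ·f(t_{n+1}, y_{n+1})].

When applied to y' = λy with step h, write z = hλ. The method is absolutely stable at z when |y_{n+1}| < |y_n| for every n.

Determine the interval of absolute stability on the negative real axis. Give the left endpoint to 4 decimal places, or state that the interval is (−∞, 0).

Set f=λy, z=hλ:
  y_{n+1} = y_n + z·[1/6·y_n + 5/6·y_{n+1}] ⇒ (1 − 5/6z)y_{n+1} = (1 + 1/6z)y_n
  so R(z) = (1 + 1/6z)/(1 − 5/6z).

Solve |R(x)|<1 on ℝ⁻.
x=-1.3: |R|=0.3760
x=-2: |R|=0.2500
x=-10: |R|=0.0714
x=-100: |R|=0.1858
θ=5/6≥1/2 ⇒ |1+1/6x|<|1−5/6x| ∀x<0 ⇒ interval (−∞,0).

(−∞, 0) — no finite endpoint.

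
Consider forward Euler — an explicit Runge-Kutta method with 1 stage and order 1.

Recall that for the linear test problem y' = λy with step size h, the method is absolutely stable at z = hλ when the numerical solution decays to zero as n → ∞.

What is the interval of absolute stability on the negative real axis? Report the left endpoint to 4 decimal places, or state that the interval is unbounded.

(-2.0000, 0).

Test eqn y'=λy, z=hλ:
  order 1, 1-stage ⇒ R(z)=1+z
  (e.g. R(-1.61)=-0.61000, |R|=0.61000)

Need |R(x)|<1, x<0.
x=-1.61: |R|=0.6100
|R(-1.89)|=0.8900 |R(-1.82)|=0.8200 |R(-0.73)|=0.2700
Bisect:
  x_lo=-2.7238 |R|=1.7238  x_hi=-0.1105 |R|=0.8895
  mid=-1.41714 |R|=0.41714 →hi
  mid=-2.07046 |R|=1.07046 →lo
  mid=-1.74380 |R|=0.74380 →hi
  mid=-1.90713 |R|=0.90713 →hi
  mid=-1.98880 |R|=0.98880 →hi
  mid=-2.02963 |R|=1.02963 →lo
  mid=-2.00921 |R|=1.00921 →lo
  ...
  [-2.00012,-1.99996] ⇒ x*=-2.0000
So |R|<1 on (-2.0000, 0).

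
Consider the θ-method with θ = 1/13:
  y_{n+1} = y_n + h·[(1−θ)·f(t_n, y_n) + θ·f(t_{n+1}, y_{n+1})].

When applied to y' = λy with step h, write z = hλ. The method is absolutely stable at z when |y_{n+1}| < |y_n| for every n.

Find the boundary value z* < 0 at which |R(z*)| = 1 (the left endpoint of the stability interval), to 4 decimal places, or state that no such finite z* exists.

left endpoint -2.3636.

Test eqn y'=λy, z=hλ:
  y_{n+1} = y_n + z·[12/13·y_n + 1/13·y_{n+1}] ⇒ (1 − 1/13z)y_{n+1} = (1 + 12/13z)y_n
  Hence R(z) = (1 + 12/13z)/(1 − 1/13z).

Find x<0 with |R(x)|<1.
x=-1.28: |R|=0.1653
R=−1: 1+12/13x = −1+1/13x ⇒ -11/13x=2 ⇒ x=2/(-11/13)=-2.3636
Confirm numerically:
  x=-2.326: |R|=0.97299 <1
  x=-2.266: |R|=0.92965 <1
  x=-1.601: |R|=0.42545 <1
  x=-1.563: |R|=0.39525 <1
  x=-2.962: |R|=1.41235 >1
  x=-2.632: |R|=1.18884 >1
  x=-2.586: |R|=1.15694 >1
So |R|<1 on (-2.3636, 0).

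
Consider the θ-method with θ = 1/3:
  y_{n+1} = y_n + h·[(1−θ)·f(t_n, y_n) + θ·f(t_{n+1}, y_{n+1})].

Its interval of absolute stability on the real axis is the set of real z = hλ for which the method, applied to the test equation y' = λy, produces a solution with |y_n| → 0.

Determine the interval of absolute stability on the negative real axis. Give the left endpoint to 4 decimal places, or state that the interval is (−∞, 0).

z∈(-6.0000,0).

Test eqn y'=λy, z=hλ:
  y_{n+1} = y_n + z·[2/3·y_n + 1/3·y_{n+1}] ⇒ (1 − 1/3z)y_{n+1} = (1 + 2/3z)y_n
  R(z) = (1 + 2/3z)/(1 − 1/3z).

Boundary: |R(x)|=1, x<0.
x=-0.57: |R|=0.5210
R=−1: 1+2/3x = −1+1/3x ⇒ -1/3x=2 ⇒ x=2/(-1/3)=-6.0000
Confirm numerically:
  x=-5.892: |R|=0.98785 <1
  x=-4.743: |R|=0.83766 <1
  x=-2.463: |R|=0.35255 <1
  x=-6.584: |R|=1.06093 >1
  x=-6.531: |R|=1.05571 >1
  x=-6.115: |R|=1.01262 >1
So |R|<1 on (-6.0000, 0).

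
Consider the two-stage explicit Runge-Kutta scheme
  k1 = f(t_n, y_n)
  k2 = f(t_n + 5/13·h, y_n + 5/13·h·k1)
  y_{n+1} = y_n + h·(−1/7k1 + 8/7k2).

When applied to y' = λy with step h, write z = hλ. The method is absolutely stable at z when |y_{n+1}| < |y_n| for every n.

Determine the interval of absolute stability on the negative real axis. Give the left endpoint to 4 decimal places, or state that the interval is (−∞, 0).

Set f=λy, z=hλ:
  k1=λy_n ⇒ h·k1=z·y_n;  k2=λ(1+5/13z)y_n ⇒ h·k2=z(1+5/13z)y_n
  y_{n+1}/y_n = 1 − 1/7z + 8/7z(1+5/13z) = 1 + z + 40/91z²
  so R(z) = 1 + z + 40/91z².

Solve |R(x)|<1 on ℝ⁻.
x=-1.58: |R|=0.5173
R=1: x+40/91x²=0 ⇒ x=−91/40=-2.2750; min R=1−1/(4·40/91)=0.4313>−1
Confirm numerically:
  x=-2.018: |R|=0.77203 <1
  x=-1.454: |R|=0.47528 <1
  x=-0.937: |R|=0.44892 <1
  x=-2.551: |R|=1.30948 >1
  x=-2.407: |R|=1.13966 >1
  x=-2.344: |R|=1.07109 >1
Stable set (-2.2750, 0).

z∈(-2.2750,0).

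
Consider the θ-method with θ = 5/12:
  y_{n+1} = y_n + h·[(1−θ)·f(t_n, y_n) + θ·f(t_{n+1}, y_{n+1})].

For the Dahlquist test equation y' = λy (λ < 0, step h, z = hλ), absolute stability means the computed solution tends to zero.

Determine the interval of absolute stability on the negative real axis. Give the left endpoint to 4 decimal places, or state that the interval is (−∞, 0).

z∈(-12.0000,0).

Test eqn y'=λy, z=hλ:
  y_{n+1} = y_n + z·[7/12·y_n + 5/12·y_{n+1}] ⇒ (1 − 5/12z)y_{n+1} = (1 + 7/12z)y_n
  so R(z) = (1 + 7/12z)/(1 − 5/12z).

Need |R(x)|<1, x<0.
x=-1.65: |R|=0.0222
R=−1: 1+7/12x = −1+5/12x ⇒ -1/6x=2 ⇒ x=2/(-1/6)=-12.0000
Confirm numerically:
  x=-11.710: |R|=0.99178 <1
  x=-10.453: |R|=0.95186 <1
  x=-10.307: |R|=0.94671 <1
  x=-12.461: |R|=1.01241 >1
  x=-12.228: |R|=1.00623 >1
So |R|<1 on (-12.0000, 0).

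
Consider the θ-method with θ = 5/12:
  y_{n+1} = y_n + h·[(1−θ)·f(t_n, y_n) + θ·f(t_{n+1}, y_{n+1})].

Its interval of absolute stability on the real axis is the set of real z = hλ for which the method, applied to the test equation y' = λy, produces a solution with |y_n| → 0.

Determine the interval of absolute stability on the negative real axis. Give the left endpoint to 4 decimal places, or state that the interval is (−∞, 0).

Test eqn y'=λy, z=hλ:
  y_{n+1} = y_n + z·[7/12·y_n + 5/12·y_{n+1}] ⇒ (1 − 5/12z)y_{n+1} = (1 + 7/12z)y_n
  ⇒ R(z) = (1 + 7/12z)/(1 − 5/12z).

Find x<0 with |R(x)|<1.
x=-0.81: |R|=0.3944
R=−1: 1+7/12x = −1+5/12x ⇒ -1/6x=2 ⇒ x=2/(-1/6)=-12.0000
Confirm numerically:
  x=-11.736: |R|=0.99253 <1
  x=-10.014: |R|=0.93601 <1
  x=-8.807: |R|=0.88604 <1
  x=-12.553: |R|=1.01479 >1
  x=-12.121: |R|=1.00333 >1
Stable set (-12.0000, 0).

z∈(-12.0000,0).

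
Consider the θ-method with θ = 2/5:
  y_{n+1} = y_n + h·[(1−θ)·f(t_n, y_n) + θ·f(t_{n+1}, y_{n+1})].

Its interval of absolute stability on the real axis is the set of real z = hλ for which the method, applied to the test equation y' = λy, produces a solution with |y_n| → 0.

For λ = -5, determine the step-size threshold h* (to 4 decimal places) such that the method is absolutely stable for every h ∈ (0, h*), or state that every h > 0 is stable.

(-10.0000,0); λ=-5 ⇒ h* = (10)/5 = 2.0000.

On y'=λy, z=hλ:
  y_{n+1} = y_n + z·[3/5·y_n + 2/5·y_{n+1}] ⇒ (1 − 2/5z)y_{n+1} = (1 + 3/5z)y_n
  so R(z) = (1 + 3/5z)/(1 − 2/5z).

Need |R(x)|<1, x<0.
x=-0.98: |R|=0.2960
R=−1: 1+3/5x = −1+2/5x ⇒ -1/5x=2 ⇒ x=2/(-1/5)=-10.0000
Confirm numerically:
  x=-8.051: |R|=0.90764 <1
  x=-6.648: |R|=0.81679 <1
  x=-5.132: |R|=0.68108 <1
  x=-10.505: |R|=1.01942 >1
  x=-10.408: |R|=1.01580 >1
  x=-10.104: |R|=1.00413 >1
Stable set (-10.0000, 0).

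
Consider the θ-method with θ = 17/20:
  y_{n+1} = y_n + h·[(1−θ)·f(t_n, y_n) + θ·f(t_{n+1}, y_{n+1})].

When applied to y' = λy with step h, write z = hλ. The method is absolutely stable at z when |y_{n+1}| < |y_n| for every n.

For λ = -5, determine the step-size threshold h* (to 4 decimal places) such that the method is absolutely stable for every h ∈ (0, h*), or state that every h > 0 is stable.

(−∞, 0) — no finite endpoint. Any h>0 works for λ=-5.

On y'=λy, z=hλ:
  y_{n+1} = y_n + z·[3/20·y_n + 17/20·y_{n+1}] ⇒ (1 − 17/20z)y_{n+1} = (1 + 3/20z)y_n
  Hence R(z) = (1 + 3/20z)/(1 − 17/20z).

Solve |R(x)|<1 on ℝ⁻.
x=-0.73: |R|=0.5495
x=-2: |R|=0.2593
x=-10: |R|=0.0526
x=-100: |R|=0.1628
θ=17/20≥1/2 ⇒ |1+3/20x|<|1−17/20x| ∀x<0 ⇒ interval (−∞,0).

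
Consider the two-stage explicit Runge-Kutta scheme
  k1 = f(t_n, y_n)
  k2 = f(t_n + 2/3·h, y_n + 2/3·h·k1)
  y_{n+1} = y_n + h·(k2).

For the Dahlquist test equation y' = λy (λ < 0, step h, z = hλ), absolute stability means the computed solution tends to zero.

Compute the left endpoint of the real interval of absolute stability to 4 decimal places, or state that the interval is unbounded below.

left endpoint -1.5000.

Test eqn y'=λy, z=hλ:
  k1=λy_n ⇒ h·k1=z·y_n;  k2=λ(1+2/3z)y_n ⇒ h·k2=z(1+2/3z)y_n
  y_{n+1}/y_n = 1 + z(1+2/3z) = 1 + z + 2/3z²
  Hence R(z) = 1 + z + 2/3z².

Boundary: |R(x)|=1, x<0.
x=-0.79: |R|=0.6261
R=1: x+2/3x²=0 ⇒ x=−3/2=-1.5000; min R=1−1/(4·2/3)=0.6250>−1
Confirm numerically:
  x=-1.039: |R|=0.68068 <1
  x=-0.982: |R|=0.66088 <1
  x=-0.883: |R|=0.63679 <1
  x=-1.921: |R|=1.53916 >1
  x=-1.730: |R|=1.26527 >1
  x=-1.609: |R|=1.11692 >1
Interval (-1.5000, 0).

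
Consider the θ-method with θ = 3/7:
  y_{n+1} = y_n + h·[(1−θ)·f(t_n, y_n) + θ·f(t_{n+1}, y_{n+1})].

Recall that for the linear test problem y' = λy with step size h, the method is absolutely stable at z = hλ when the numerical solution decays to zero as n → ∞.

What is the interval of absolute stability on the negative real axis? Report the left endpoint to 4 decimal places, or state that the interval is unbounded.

(-14.0000, 0).

On y'=λy, z=hλ:
  y_{n+1} = y_n + z·[4/7·y_n + 3/7·y_{n+1}] ⇒ (1 − 3/7z)y_{n+1} = (1 + 4/7z)y_n
  ⇒ R(z) = (1 + 4/7z)/(1 − 3/7z).

Find x<0 with |R(x)|<1.
x=-0.5: |R|=0.5882
R=−1: 1+4/7x = −1+3/7x ⇒ -1/7x=2 ⇒ x=2/(-1/7)=-14.0000
Confirm numerically:
  x=-13.928: |R|=0.99852 <1
  x=-13.280: |R|=0.98463 <1
  x=-6.725: |R|=0.73229 <1
  x=-14.453: |R|=1.00900 >1
  x=-14.233: |R|=1.00469 >1
Stable set (-14.0000, 0).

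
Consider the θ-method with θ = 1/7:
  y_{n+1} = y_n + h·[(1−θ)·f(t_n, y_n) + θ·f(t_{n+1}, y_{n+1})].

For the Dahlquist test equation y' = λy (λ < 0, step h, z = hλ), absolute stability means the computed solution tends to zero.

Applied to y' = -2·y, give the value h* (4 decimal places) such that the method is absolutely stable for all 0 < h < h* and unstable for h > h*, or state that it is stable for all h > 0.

With y'=λy (z=hλ):
  y_{n+1} = y_n + z·[6/7·y_n + 1/7·y_{n+1}] ⇒ (1 − 1/7z)y_{n+1} = (1 + 6/7z)y_n
  Hence R(z) = (1 + 6/7z)/(1 − 1/7z).

Find x<0 with |R(x)|<1.
x=-0.47: |R|=0.5596
R=−1: 1+6/7x = −1+1/7x ⇒ -5/7x=2 ⇒ x=2/(-5/7)=-2.8000
Confirm numerically:
  x=-2.505: |R|=0.84482 <1
  x=-1.581: |R|=0.28971 <1
  x=-1.380: |R|=0.15274 <1
  x=-1.274: |R|=0.07783 <1
  x=-2.963: |R|=1.08180 >1
  x=-2.821: |R|=1.01069 >1
Stable set (-2.8000, 0).

(-2.8000,0); λ=-2 ⇒ h* = (14/5)/2 = 1.4000.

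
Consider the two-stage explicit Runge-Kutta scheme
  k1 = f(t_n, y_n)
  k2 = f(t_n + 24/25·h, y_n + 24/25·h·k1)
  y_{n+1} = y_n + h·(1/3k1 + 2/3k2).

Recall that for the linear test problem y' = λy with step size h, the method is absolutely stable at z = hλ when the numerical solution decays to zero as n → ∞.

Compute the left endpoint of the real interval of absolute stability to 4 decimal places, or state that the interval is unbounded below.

z* = -1.5625.

On y'=λy, z=hλ:
  k1=λy_n ⇒ h·k1=z·y_n;  k2=λ(1+24/25z)y_n ⇒ h·k2=z(1+24/25z)y_n
  y_{n+1}/y_n = 1 + 1/3z + 2/3z(1+24/25z) = 1 + z + 16/25z²
  ⇒ R(z) = 1 + z + 16/25z².

Solve |R(x)|<1 on ℝ⁻.
x=-1.52: |R|=0.9587
R=1: x+16/25x²=0 ⇒ x=−25/16=-1.5625; min R=1−1/(4·16/25)=0.6094>−1
Confirm numerically:
  x=-1.090: |R|=0.67038 <1
  x=-1.009: |R|=0.64257 <1
  x=-0.969: |R|=0.63194 <1
  x=-0.869: |R|=0.61430 <1
  x=-1.776: |R|=1.24267 >1
  x=-1.608: |R|=1.04682 >1
Stable set (-1.5625, 0).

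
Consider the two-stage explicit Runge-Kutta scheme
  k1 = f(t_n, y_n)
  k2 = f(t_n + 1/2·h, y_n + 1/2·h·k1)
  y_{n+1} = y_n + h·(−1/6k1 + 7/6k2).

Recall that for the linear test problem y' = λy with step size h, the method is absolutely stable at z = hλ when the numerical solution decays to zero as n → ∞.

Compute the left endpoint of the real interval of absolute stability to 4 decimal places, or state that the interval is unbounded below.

Set f=λy, z=hλ:
  k1=λy_n ⇒ h·k1=z·y_n;  k2=λ(1+1/2z)y_n ⇒ h·k2=z(1+1/2z)y_n
  y_{n+1}/y_n = 1 − 1/6z + 7/6z(1+1/2z) = 1 + z + 7/12z²
  R(z) = 1 + z + 7/12z².

Boundary: |R(x)|=1, x<0.
x=-1.35: |R|=0.7131
R=1: x+7/12x²=0 ⇒ x=−12/7=-1.7143; min R=1−1/(4·7/12)=0.5714>−1
Confirm numerically:
  x=-1.220: |R|=0.64823 <1
  x=-1.009: |R|=0.58488 <1
  x=-0.801: |R|=0.57327 <1
  x=-0.717: |R|=0.58289 <1
  x=-2.309: |R|=1.80103 >1
  x=-2.151: |R|=1.54797 >1
  x=-1.874: |R|=1.17459 >1
Interval (-1.7143, 0).

z* = -1.7143.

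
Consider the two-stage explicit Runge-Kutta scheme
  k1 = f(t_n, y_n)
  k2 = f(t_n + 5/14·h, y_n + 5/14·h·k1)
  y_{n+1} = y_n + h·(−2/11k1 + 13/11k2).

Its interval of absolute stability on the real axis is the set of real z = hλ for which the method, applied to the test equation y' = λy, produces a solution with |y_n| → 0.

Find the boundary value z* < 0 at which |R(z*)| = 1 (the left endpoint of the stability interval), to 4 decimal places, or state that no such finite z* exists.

left endpoint -2.3692.

On y'=λy, z=hλ:
  k1=λy_n ⇒ h·k1=z·y_n;  k2=λ(1+5/14z)y_n ⇒ h·k2=z(1+5/14z)y_n
  y_{n+1}/y_n = 1 − 2/11z + 13/11z(1+5/14z) = 1 + z + 65/154z²
  ⇒ R(z) = 1 + z + 65/154z².

Find x<0 with |R(x)|<1.
x=-1.55: |R|=0.4640
R=1: x+65/154x²=0 ⇒ x=−154/65=-2.3692; min R=1−1/(4·65/154)=0.4077>−1
Confirm numerically:
  x=-2.164: |R|=0.81255 <1
  x=-1.431: |R|=0.43331 <1
  x=-1.004: |R|=0.42146 <1
  x=-0.977: |R|=0.42589 <1
  x=-2.765: |R|=1.46188 >1
  x=-2.671: |R|=1.34021 >1
So |R|<1 on (-2.3692, 0).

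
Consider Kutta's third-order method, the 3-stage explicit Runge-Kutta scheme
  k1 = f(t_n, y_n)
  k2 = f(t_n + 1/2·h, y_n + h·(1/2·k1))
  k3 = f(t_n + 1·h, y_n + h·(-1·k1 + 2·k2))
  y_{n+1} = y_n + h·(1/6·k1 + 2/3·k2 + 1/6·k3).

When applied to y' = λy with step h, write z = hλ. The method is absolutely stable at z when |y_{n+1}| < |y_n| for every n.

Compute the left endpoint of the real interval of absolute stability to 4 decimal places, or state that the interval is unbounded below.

z* = -2.5127.

Set f=λy, z=hλ:
  order 3, 3-stage ⇒ R(z)=1+z+z^2/2+z^3/6
  (e.g. R(-0.86)=0.40379, |R|=0.40379)

Need |R(x)|<1, x<0.
x=-0.86: |R|=0.4038
|R(-2.71)|=1.3550 |R(-2.34)|=0.7377 |R(-2.2)|=0.5547
Bisect:
  x_lo=-3.3920 |R|=3.1437  x_hi=-0.1693 |R|=0.8442
  mid=-1.78067 |R|=0.13630 →hi
  mid=-2.58634 |R|=1.12517 →lo
  mid=-2.18351 |R|=0.53471 →hi
  mid=-2.38492 |R|=0.80185 →hi
  mid=-2.48563 |R|=0.95597 →hi
  mid=-2.53599 |R|=1.03862 →lo
  mid=-2.51081 |R|=0.99682 →hi
  mid=-2.52340 |R|=1.01760 →lo
  ...
  [-2.51278,-2.51258] ⇒ x*=-2.5127
Interval (-2.5127, 0).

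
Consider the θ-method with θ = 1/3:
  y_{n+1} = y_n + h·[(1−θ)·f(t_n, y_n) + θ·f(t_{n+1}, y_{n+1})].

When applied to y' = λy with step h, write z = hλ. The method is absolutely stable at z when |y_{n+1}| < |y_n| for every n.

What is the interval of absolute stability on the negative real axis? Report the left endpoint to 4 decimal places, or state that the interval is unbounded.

z∈(-6.0000,0).

Set f=λy, z=hλ:
  y_{n+1} = y_n + z·[2/3·y_n + 1/3·y_{n+1}] ⇒ (1 − 1/3z)y_{n+1} = (1 + 2/3z)y_n
  so R(z) = (1 + 2/3z)/(1 − 1/3z).

Solve |R(x)|<1 on ℝ⁻.
x=-1.23: |R|=0.1277
R=−1: 1+2/3x = −1+1/3x ⇒ -1/3x=2 ⇒ x=2/(-1/3)=-6.0000
Confirm numerically:
  x=-5.776: |R|=0.97448 <1
  x=-3.727: |R|=0.66211 <1
  x=-3.544: |R|=0.62469 <1
  x=-6.359: |R|=1.03836 >1
  x=-6.089: |R|=1.00979 >1
  x=-6.028: |R|=1.00310 >1
Interval (-6.0000, 0).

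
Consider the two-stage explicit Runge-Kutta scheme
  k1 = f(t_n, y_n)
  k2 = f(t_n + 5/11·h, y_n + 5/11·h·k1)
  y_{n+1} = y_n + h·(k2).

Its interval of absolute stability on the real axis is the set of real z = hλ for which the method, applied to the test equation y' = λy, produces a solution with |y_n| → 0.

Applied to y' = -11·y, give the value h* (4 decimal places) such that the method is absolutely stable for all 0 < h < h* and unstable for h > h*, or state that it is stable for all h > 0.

(-2.2000,0); λ=-11 ⇒ h* = (11/5)/11 = 0.2000.

On y'=λy, z=hλ:
  k1=λy_n ⇒ h·k1=z·y_n;  k2=λ(1+5/11z)y_n ⇒ h·k2=z(1+5/11z)y_n
  y_{n+1}/y_n = 1 + z(1+5/11z) = 1 + z + 5/11z²
  so R(z) = 1 + z + 5/11z².

Need |R(x)|<1, x<0.
x=-1.53: |R|=0.5340
R=1: x+5/11x²=0 ⇒ x=−11/5=-2.2000; min R=1−1/(4·5/11)=0.4500>−1
Confirm numerically:
  x=-1.448: |R|=0.50505 <1
  x=-1.365: |R|=0.48192 <1
  x=-1.030: |R|=0.45223 <1
  x=-2.735: |R|=1.66510 >1
  x=-2.653: |R|=1.54628 >1
  x=-2.484: |R|=1.32066 >1
Stable set (-2.2000, 0).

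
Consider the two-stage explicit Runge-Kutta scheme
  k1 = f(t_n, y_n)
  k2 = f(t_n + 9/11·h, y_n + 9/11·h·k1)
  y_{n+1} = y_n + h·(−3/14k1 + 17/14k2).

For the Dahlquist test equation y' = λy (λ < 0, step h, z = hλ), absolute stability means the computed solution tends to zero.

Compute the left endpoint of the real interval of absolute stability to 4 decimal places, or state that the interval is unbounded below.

z* = -1.0065.

Set f=λy, z=hλ:
  k1=λy_n ⇒ h·k1=z·y_n;  k2=λ(1+9/11z)y_n ⇒ h·k2=z(1+9/11z)y_n
  y_{n+1}/y_n = 1 − 3/14z + 17/14z(1+9/11z) = 1 + z + 153/154z²
  so R(z) = 1 + z + 153/154z².

Need |R(x)|<1, x<0.
x=-1.41: |R|=1.5652
R=1: x+153/154x²=0 ⇒ x=−154/153=-1.0065; min R=1−1/(4·153/154)=0.7484>−1
Confirm numerically:
  x=-0.808: |R|=0.84062 <1
  x=-0.806: |R|=0.83942 <1
  x=-0.581: |R|=0.75437 <1
  x=-1.574: |R|=1.88739 >1
  x=-1.532: |R|=1.79978 >1
  x=-1.079: |R|=1.07768 >1
Interval (-1.0065, 0).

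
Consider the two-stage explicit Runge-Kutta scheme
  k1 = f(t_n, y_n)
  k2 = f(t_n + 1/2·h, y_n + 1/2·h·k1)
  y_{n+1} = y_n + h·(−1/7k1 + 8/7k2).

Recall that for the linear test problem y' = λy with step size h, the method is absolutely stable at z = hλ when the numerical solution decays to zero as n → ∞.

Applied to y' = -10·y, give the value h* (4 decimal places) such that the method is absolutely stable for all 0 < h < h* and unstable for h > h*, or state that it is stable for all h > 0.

With y'=λy (z=hλ):
  k1=λy_n ⇒ h·k1=z·y_n;  k2=λ(1+1/2z)y_n ⇒ h·k2=z(1+1/2z)y_n
  y_{n+1}/y_n = 1 − 1/7z + 8/7z(1+1/2z) = 1 + z + 4/7z²
  ⇒ R(z) = 1 + z + 4/7z².

Need |R(x)|<1, x<0.
x=-0.7: |R|=0.5800
R=1: x+4/7x²=0 ⇒ x=−7/4=-1.7500; min R=1−1/(4·4/7)=0.5625>−1
Confirm numerically:
  x=-1.567: |R|=0.83614 <1
  x=-1.350: |R|=0.69143 <1
  x=-1.133: |R|=0.60054 <1
  x=-0.723: |R|=0.57570 <1
  x=-2.250: |R|=1.64286 >1
  x=-2.013: |R|=1.30253 >1
  x=-1.945: |R|=1.21673 >1
So |R|<1 on (-1.7500, 0).

(-1.7500,0); λ=-10 ⇒ h* = (7/4)/10 = 0.1750.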